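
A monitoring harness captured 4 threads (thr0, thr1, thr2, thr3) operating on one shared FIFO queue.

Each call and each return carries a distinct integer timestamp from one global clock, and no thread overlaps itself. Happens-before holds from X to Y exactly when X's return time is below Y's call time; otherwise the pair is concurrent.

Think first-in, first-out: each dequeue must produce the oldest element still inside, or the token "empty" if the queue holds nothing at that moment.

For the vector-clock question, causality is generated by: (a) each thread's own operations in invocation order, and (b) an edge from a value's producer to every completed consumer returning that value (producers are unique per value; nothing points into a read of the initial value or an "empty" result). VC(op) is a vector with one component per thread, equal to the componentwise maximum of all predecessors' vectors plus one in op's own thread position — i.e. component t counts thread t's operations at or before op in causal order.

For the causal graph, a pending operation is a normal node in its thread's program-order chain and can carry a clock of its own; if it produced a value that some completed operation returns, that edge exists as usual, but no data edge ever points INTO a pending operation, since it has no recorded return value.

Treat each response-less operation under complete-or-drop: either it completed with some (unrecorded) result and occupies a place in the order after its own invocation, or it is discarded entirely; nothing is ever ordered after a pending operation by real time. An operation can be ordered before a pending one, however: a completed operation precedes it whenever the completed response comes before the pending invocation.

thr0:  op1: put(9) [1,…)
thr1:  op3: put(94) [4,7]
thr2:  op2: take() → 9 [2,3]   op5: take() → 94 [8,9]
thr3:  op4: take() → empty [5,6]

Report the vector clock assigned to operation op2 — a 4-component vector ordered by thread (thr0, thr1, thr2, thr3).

(1, 0, 1, 0)

op4, invoked 5, has no incoming edges; only thr3's bump applies → (0, 0, 0, 1)
op3, invoked 4, has no incoming edges; only thr1's bump applies → (0, 1, 0, 0)
op1, invoked 1, has no incoming edges; only thr0's bump applies → (1, 0, 0, 0)
from VC(op1)=(1, 0, 0, 0), op2 (invoked 2) maxes components and bumps thr2 → (1, 0, 1, 0)
from VC(op2)=(1, 0, 1, 0), VC(op3)=(0, 1, 0, 0), op5 (invoked 8) maxes components and bumps thr2 → (1, 1, 2, 0)
target: VC(op2) = (1, 0, 1, 0)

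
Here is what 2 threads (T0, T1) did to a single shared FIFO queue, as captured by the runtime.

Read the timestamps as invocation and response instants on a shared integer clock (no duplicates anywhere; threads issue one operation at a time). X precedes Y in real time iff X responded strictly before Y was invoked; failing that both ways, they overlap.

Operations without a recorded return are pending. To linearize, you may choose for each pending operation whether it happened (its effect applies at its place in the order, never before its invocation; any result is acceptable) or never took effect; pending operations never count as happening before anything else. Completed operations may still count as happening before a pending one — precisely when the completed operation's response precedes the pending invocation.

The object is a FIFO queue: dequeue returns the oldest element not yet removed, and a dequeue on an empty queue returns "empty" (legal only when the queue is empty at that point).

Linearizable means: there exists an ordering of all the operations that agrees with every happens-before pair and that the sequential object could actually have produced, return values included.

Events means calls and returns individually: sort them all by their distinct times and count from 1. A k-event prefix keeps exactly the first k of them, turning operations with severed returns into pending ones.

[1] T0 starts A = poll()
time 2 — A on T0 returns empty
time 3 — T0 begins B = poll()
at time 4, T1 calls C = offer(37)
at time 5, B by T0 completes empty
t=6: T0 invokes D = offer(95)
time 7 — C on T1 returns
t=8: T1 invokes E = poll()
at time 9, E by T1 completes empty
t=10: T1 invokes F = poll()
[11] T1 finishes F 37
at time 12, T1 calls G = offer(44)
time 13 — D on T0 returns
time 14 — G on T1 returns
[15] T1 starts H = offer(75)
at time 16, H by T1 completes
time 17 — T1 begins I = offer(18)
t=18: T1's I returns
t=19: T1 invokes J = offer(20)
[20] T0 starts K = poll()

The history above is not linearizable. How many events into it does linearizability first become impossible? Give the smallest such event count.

9

events 1..8 are linearizable; a witness order is A, B, C:
step 1: A poll() → empty — queue <>
step 2: B poll() → empty — queue <>
step 3: C offer(37) — queue <37>
adding event 9 (E responds at 9) leaves no legal real-time order
no completion choice of the 1 pending operation (D) rescues it — every subset was tried
one such order, A, B, C, E (pending dropped), breaks at step 4 where E poll() → empty is illegal
one such order, A, C, B, E (pending dropped), breaks at step 3 where B poll() → empty is illegal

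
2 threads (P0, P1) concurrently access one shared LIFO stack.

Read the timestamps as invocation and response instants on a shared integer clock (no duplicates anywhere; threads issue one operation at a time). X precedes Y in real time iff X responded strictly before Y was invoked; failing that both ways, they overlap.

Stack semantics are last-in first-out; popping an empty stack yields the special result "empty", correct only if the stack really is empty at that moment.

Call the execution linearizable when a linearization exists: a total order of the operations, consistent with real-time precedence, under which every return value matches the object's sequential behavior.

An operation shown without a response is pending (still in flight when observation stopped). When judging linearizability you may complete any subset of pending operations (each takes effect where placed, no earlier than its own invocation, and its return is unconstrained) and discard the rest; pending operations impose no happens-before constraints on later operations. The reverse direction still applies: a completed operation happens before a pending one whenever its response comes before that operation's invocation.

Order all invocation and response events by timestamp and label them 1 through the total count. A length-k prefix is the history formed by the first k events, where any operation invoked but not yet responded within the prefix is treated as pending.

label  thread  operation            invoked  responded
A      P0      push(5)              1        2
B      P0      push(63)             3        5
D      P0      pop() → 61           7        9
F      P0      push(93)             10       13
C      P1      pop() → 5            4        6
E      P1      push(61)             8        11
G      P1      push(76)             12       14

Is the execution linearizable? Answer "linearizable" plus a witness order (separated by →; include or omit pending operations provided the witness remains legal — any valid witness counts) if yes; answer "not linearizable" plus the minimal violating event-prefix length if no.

linearizable — witness: A → C → B → E → D → F → G

after step 1 (A push(5)): stack <5>
after step 2 (C pop() → 5): stack <>
after step 3 (B push(63)): stack <63>
after step 4 (E push(61)): stack <63,61>
after step 5 (D pop() → 61): stack <63>
after step 6 (F push(93)): stack <63,93>
after step 7 (G push(76)): stack <63,93,76>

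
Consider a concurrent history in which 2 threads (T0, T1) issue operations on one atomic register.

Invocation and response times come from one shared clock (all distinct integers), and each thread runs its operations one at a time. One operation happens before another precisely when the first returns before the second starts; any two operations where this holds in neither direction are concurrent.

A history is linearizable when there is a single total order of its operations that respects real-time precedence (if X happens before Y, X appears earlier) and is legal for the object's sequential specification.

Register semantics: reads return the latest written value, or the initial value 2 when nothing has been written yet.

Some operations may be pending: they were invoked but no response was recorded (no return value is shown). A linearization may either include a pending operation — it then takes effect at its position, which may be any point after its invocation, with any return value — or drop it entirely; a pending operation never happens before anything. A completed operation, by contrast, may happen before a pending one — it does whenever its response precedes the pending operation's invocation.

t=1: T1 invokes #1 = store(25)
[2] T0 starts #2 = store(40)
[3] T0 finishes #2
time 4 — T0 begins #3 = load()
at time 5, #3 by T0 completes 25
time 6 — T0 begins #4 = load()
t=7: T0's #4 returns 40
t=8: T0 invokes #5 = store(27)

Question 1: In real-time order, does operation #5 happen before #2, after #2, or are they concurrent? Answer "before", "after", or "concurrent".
#5 spans [8,…), #2 spans [2,3]
resp(#2)=3 < inv(#5)=8

after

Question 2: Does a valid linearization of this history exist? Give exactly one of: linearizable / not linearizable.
prefix check: 1..6 passes, 1..7 fails once #4's time-7 response joins
exhaustive check: the 3 completed atomic register ops admit one real-time order; illegal
every completion of the 1 pending operation (#1) was checked; none linearizes
sample order #2, #3, #4 (pending dropped) stalls at step 2 — #3 load() → 25 has no legal effect

not linearizable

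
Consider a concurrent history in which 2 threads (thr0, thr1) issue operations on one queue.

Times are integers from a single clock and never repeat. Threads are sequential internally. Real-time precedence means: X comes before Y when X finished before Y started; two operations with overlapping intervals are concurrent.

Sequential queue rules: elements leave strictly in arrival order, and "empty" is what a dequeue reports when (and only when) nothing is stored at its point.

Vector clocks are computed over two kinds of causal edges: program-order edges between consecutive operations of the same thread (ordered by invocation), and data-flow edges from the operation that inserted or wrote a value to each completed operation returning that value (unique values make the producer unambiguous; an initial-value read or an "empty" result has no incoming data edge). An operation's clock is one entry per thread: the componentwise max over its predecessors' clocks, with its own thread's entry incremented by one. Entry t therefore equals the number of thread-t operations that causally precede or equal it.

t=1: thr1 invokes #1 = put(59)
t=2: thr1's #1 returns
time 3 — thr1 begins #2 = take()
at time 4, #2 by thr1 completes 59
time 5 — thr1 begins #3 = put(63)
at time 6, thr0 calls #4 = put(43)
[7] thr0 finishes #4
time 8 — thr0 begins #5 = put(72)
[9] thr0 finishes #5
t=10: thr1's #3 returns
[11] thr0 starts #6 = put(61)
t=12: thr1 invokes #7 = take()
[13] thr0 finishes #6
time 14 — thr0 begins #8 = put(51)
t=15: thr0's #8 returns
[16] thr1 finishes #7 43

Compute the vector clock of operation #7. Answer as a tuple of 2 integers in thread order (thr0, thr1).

(1, 4)

invoked at 1, #1 has no predecessors; its own thr1 bump gives (0, 1)
invoked at 6, #4 has no predecessors; its own thr0 bump gives (1, 0)
invoked at 3, #2 merges VC(#1)=(0, 1) and bumps thr1's slot → (0, 2)
invoked at 8, #5 merges VC(#4)=(1, 0) and bumps thr0's slot → (2, 0)
invoked at 5, #3 merges VC(#2)=(0, 2) and bumps thr1's slot → (0, 3)
invoked at 11, #6 merges VC(#5)=(2, 0) and bumps thr0's slot → (3, 0)
invoked at 14, #8 merges VC(#6)=(3, 0) and bumps thr0's slot → (4, 0)
invoked at 12, #7 merges VC(#3)=(0, 3), VC(#4)=(1, 0) and bumps thr1's slot → (1, 4)
target: VC(#7) = (1, 4)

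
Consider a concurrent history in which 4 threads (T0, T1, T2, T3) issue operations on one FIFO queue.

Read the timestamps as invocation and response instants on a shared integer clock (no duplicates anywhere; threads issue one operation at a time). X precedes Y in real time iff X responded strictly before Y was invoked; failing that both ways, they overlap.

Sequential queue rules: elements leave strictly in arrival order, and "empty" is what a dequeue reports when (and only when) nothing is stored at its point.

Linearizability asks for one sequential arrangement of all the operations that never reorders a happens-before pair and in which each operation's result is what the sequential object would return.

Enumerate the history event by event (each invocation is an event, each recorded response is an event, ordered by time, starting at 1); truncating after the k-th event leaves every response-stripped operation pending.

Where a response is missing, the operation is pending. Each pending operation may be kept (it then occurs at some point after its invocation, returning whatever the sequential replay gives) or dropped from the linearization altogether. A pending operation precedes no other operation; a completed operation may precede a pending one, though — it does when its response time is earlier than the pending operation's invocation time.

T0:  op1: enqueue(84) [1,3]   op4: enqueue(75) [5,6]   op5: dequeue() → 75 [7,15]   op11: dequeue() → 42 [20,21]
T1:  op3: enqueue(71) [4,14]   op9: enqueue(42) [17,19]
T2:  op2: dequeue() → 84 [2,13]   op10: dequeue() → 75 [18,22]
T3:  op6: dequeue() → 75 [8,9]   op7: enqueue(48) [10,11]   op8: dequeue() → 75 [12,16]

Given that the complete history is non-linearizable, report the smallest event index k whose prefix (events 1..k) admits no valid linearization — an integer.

events 1..14 are linearizable, e.g. via op1, op2, op3, op4, op5, op6, op7:
after step 1 (op1 enqueue(84)): queue <84>
after step 2 (op2 dequeue() → 84): queue <>
after step 3 (op3 enqueue(71)): queue <71>
after step 4 (op4 enqueue(75)): queue <71,75>
after step 5 (op5 dequeue() (pending, included)): queue <75>
after step 6 (op6 dequeue() → 75): queue <>
after step 7 (op7 enqueue(48)): queue <48>
with event 15 included (op5 responding at time 15), all real-time-consistent orders fail
every completion of the 1 pending operation (op8) was checked; none linearizes
take op1, op2, op3, op4, op5, op6, op7 (pending dropped): step 5 already fails, because op5 dequeue() → 75 cannot occur there
take op1, op2, op3, op4, op6, op5, op7 (pending dropped): step 5 already fails, because op6 dequeue() → 75 cannot occur there

15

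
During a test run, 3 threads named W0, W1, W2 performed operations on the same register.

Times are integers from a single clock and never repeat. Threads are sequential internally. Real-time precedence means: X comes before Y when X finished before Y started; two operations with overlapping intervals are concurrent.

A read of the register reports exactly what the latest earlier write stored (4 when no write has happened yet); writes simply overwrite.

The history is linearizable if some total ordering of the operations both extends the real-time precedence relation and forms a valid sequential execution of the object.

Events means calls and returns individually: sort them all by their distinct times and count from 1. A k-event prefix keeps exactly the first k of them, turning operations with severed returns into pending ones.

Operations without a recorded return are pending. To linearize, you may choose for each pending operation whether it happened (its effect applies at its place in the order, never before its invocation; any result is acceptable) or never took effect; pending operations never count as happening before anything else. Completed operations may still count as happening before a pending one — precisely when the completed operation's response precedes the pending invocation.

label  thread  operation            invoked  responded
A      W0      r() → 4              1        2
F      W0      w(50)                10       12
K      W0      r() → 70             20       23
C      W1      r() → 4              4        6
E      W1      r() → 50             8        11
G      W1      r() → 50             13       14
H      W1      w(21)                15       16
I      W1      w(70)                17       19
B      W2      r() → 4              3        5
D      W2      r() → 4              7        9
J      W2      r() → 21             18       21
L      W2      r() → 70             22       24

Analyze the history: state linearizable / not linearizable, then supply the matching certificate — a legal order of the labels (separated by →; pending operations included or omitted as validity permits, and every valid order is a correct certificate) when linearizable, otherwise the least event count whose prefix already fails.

step 1: A r() → 4 — value 4
step 2: B r() → 4 — value 4
step 3: C r() → 4 — value 4
step 4: D r() → 4 — value 4
step 5: F w(50) — value 50
step 6: E r() → 50 — value 50
step 7: G r() → 50 — value 50
step 8: H w(21) — value 21
step 9: J r() → 21 — value 21
step 10: I w(70) — value 70
step 11: K r() → 70 — value 70
step 12: L r() → 70 — value 70

linearizable — witness: A → B → C → D → F → E → G → H → J → I → K → L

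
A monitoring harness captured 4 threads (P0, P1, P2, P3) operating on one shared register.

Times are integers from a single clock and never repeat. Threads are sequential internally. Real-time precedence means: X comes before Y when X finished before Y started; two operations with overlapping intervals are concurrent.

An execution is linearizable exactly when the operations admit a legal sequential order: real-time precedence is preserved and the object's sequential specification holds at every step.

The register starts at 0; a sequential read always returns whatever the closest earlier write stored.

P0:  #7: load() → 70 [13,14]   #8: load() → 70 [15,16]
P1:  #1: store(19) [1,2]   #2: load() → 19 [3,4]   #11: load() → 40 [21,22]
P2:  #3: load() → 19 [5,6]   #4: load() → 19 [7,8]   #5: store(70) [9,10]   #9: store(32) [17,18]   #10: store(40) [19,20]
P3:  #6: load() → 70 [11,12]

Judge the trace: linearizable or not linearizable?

one valid linearization: #1, #2, #3, #4, #5, #6, #7, #8, #9, #10, #11
after step 1 (#1 store(19)): value 19
after step 2 (#2 load() → 19): value 19
after step 3 (#3 load() → 19): value 19
after step 4 (#4 load() → 19): value 19
after step 5 (#5 store(70)): value 70
after step 6 (#6 load() → 70): value 70
after step 7 (#7 load() → 70): value 70
after step 8 (#8 load() → 70): value 70
after step 9 (#9 store(32)): value 32
after step 10 (#10 store(40)): value 40
after step 11 (#11 load() → 40): value 40

linearizable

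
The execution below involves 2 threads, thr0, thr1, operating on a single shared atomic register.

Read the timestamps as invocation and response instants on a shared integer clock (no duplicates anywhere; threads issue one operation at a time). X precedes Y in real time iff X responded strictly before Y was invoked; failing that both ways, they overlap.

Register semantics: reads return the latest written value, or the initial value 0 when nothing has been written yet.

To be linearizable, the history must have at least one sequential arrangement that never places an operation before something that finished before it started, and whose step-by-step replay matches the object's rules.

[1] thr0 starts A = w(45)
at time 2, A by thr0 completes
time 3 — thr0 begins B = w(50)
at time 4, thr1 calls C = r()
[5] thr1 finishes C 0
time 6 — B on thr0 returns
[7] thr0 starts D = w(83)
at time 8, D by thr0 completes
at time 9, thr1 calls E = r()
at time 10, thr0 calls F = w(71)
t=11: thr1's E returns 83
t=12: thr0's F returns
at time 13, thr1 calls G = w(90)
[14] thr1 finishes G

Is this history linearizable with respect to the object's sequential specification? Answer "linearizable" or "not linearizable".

not linearizable

cut after 4 events: linearizable; cut after 5 events (C responds, time 5): not linearizable
exhaustive check: the 2 completed atomic register ops admit one real-time order; illegal
no escape via the 1 pending operation (B): every completion choice fails
one such order, A, C (pending dropped), breaks at step 2 where C r() → 0 is illegal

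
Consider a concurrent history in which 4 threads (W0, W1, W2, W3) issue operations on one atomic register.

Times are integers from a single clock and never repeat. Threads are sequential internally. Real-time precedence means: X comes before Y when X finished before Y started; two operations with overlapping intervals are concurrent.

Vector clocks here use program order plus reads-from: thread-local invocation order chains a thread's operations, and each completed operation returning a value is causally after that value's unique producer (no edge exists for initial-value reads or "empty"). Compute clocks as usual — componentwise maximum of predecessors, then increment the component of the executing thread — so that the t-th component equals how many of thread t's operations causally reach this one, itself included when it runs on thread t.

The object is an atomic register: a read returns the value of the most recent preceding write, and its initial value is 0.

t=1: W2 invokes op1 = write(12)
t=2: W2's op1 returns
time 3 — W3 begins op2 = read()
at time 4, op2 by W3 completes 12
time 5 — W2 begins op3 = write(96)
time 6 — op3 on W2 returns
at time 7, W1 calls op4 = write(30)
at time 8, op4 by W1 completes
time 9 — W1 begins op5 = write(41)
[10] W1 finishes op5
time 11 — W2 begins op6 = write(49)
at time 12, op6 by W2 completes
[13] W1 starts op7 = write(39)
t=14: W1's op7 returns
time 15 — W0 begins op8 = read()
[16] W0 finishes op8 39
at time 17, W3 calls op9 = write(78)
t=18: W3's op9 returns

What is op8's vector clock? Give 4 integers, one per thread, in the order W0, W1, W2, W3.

(1, 3, 0, 0)

VC(op1, invoked at 1): no causal predecessors; +1 on W2 → (0, 0, 1, 0)
VC(op4, invoked at 7): no causal predecessors; +1 on W1 → (0, 1, 0, 0)
invoked at 3, op2 merges VC(op1)=(0, 0, 1, 0) and bumps W3's slot → (0, 0, 1, 1)
invoked at 5, op3 merges VC(op1)=(0, 0, 1, 0) and bumps W2's slot → (0, 0, 2, 0)
invoked at 9, op5 merges VC(op4)=(0, 1, 0, 0) and bumps W1's slot → (0, 2, 0, 0)
invoked at 17, op9 merges VC(op2)=(0, 0, 1, 1) and bumps W3's slot → (0, 0, 1, 2)
invoked at 11, op6 merges VC(op3)=(0, 0, 2, 0) and bumps W2's slot → (0, 0, 3, 0)
invoked at 13, op7 merges VC(op5)=(0, 2, 0, 0) and bumps W1's slot → (0, 3, 0, 0)
invoked at 15, op8 merges VC(op7)=(0, 3, 0, 0) and bumps W0's slot → (1, 3, 0, 0)
target: VC(op8) = (1, 3, 0, 0)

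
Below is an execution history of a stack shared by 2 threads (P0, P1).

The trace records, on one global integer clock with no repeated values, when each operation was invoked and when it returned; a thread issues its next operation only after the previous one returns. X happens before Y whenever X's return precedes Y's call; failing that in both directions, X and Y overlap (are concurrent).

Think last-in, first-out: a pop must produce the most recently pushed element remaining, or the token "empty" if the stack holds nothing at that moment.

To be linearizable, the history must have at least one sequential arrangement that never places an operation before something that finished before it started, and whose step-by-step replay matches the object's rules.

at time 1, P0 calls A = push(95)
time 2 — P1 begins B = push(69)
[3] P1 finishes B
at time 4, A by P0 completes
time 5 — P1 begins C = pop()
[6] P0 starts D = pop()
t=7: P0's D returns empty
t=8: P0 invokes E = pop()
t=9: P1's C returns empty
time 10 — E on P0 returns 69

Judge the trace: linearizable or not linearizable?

not linearizable

prefix check: 1..6 passes, 1..7 fails once D's time-7 response joins
no legal order exists: 2 real-time-consistent candidates over 3 completed stack operations, all rejected
completion choices over the 1 pending operation (C) were checked; none helps
one such order, A, B, D (pending dropped), breaks at step 3 where D pop() → empty is illegal
one such order, B, A, D (pending dropped), breaks at step 3 where D pop() → empty is illegal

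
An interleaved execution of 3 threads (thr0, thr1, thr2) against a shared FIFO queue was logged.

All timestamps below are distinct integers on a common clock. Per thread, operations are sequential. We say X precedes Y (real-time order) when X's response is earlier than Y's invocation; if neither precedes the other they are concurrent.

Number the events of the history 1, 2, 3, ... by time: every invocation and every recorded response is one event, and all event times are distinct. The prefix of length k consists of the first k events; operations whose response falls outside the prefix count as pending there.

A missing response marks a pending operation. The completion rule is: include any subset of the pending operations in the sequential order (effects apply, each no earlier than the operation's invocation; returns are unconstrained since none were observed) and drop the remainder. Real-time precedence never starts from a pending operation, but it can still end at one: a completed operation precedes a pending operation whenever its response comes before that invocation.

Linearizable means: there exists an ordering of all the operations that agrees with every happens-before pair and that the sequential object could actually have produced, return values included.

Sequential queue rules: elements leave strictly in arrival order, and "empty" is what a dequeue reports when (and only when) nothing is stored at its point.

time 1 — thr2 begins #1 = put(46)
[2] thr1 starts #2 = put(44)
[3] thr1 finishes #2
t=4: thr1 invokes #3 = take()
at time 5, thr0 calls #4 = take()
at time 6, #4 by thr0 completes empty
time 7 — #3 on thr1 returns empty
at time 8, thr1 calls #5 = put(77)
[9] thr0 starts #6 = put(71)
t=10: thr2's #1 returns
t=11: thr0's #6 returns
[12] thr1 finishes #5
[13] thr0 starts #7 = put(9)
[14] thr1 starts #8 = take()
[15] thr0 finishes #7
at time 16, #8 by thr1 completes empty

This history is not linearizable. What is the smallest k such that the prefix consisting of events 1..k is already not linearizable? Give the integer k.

7

events 1..6 are still linearizable — one witness is #2, #3, #4:
after step 1 (#2 put(44)): queue <44>
after step 2 (#3 take() (pending, included)): queue <>
after step 3 (#4 take() → empty): queue <>
with event 7 included (#3 responding at time 7), all real-time-consistent orders fail
completion choices over the 1 pending operation (#1) were checked; none helps
one such order, #2, #3, #4 (pending dropped), breaks at step 2 where #3 take() → empty is illegal
one such order, #2, #4, #3 (pending dropped), breaks at step 2 where #4 take() → empty is illegal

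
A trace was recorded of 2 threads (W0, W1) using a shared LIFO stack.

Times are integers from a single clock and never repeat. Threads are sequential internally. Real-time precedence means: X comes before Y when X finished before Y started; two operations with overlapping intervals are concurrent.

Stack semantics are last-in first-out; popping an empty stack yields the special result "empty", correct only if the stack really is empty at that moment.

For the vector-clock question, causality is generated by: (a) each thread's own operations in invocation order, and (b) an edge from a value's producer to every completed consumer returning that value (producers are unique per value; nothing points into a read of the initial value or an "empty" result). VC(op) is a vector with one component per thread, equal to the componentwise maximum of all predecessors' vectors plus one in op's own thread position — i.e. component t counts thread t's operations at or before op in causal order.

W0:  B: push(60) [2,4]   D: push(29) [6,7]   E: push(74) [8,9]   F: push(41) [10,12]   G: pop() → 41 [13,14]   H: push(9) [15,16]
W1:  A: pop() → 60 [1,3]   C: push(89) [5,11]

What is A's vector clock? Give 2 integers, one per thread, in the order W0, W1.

(1, 1)

no predecessors for B (invoked 2): W0 increments from zero → (1, 0)
A, invoked 1, takes VC(B)=(1, 0) under max, adds 1 for W1 → (1, 1)
D, invoked 6, takes VC(B)=(1, 0) under max, adds 1 for W0 → (2, 0)
C, invoked 5, takes VC(A)=(1, 1) under max, adds 1 for W1 → (1, 2)
E, invoked 8, takes VC(D)=(2, 0) under max, adds 1 for W0 → (3, 0)
F, invoked 10, takes VC(E)=(3, 0) under max, adds 1 for W0 → (4, 0)
G, invoked 13, takes VC(F)=(4, 0) under max, adds 1 for W0 → (5, 0)
H, invoked 15, takes VC(G)=(5, 0) under max, adds 1 for W0 → (6, 0)
target: VC(A) = (1, 1)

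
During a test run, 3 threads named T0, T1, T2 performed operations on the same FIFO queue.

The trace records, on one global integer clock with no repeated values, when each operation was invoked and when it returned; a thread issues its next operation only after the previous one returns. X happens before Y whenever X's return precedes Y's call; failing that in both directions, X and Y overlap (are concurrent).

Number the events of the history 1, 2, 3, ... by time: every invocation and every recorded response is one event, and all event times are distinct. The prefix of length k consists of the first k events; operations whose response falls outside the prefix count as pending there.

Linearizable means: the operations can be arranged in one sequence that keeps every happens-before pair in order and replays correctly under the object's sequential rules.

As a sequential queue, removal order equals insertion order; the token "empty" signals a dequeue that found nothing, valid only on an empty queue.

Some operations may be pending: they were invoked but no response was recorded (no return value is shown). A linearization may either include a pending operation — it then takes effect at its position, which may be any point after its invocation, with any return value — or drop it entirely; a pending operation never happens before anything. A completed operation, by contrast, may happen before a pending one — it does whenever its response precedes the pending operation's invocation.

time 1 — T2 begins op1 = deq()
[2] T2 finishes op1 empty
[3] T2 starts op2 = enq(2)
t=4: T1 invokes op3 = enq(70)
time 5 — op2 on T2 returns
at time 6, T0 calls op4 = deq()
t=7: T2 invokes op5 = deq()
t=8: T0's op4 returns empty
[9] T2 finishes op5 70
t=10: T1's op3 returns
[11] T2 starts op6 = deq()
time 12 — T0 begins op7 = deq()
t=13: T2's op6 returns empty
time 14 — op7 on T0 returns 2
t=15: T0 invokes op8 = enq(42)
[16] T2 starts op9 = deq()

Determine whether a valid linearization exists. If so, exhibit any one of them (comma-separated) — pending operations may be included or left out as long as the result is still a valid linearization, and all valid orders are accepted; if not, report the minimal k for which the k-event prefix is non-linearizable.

cut after 8 events: linearizable; cut after 9 events (op5 responds, time 9): not linearizable
the 4 completed operations admit 2 real-time orders; each fails the FIFO queue replay
include/drop combinations of the 1 pending operation (op3) were all tried; none helps
take op1, op2, op4, op5 (pending dropped): step 3 already fails, because op4 deq() → empty cannot occur there
take op1, op2, op5, op4 (pending dropped): step 3 already fails, because op5 deq() → 70 cannot occur there

not linearizable — minimal violating prefix: 9 events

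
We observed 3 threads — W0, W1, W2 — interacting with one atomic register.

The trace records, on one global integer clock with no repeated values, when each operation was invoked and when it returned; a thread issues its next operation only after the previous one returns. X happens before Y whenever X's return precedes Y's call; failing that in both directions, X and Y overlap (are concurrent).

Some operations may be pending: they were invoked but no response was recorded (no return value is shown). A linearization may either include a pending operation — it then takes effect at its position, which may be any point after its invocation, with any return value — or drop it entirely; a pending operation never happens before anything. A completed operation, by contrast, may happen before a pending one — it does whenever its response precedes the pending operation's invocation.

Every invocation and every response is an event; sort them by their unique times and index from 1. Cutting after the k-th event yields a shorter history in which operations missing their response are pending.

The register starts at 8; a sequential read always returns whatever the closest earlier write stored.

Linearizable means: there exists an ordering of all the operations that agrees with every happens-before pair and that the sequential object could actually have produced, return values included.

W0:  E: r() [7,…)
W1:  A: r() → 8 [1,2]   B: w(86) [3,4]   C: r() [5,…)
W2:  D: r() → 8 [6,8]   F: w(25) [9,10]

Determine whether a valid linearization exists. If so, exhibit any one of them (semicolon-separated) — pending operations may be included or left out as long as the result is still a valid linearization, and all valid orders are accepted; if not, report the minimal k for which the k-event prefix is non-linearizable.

cut after 7 events: linearizable; cut after 8 events (D responds, time 8): not linearizable
the completed operations (3 total) allow one real-time order; the atomic register replay rejects it
include/drop combinations of the 2 pending operations (C, E) were all tried; none helps
for example A, B, D (pending dropped) fails at step 3: D r() → 8 is not legal there

not linearizable — minimal violating prefix: 8 events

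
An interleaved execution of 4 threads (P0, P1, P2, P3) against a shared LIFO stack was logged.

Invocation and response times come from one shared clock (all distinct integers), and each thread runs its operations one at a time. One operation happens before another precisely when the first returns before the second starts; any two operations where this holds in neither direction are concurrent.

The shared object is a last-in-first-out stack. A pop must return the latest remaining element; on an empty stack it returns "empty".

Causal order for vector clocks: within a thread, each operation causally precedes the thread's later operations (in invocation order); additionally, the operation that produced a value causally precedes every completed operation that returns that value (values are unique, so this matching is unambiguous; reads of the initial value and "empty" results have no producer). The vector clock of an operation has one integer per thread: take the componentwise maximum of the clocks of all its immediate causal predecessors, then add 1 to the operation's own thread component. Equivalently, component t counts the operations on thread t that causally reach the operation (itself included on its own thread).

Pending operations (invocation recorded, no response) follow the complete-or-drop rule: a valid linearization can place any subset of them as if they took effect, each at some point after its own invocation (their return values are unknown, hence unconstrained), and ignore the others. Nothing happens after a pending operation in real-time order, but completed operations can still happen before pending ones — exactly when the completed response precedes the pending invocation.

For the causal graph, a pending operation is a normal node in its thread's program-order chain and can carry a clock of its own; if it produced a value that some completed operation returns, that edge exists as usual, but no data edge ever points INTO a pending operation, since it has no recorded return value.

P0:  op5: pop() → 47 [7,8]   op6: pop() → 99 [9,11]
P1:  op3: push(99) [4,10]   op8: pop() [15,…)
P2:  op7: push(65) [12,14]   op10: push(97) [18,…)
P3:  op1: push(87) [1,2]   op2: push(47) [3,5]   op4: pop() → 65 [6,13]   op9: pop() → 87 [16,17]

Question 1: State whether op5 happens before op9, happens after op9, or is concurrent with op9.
op5 spans [7,8], op9 spans [16,17]
resp(op5)=8 < inv(op9)=16

before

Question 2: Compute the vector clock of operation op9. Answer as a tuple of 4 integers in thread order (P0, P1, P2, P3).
root op op1, invoked 1: fresh clock plus P3's own tick → (0, 0, 0, 1)
root op op7, invoked 12: fresh clock plus P2's own tick → (0, 0, 1, 0)
root op op3, invoked 4: fresh clock plus P1's own tick → (0, 1, 0, 0)
op2 (invocation 3): componentwise max over VC(op1)=(0, 0, 0, 1), +1 at P3, giving (0, 0, 0, 2)
op10 (invocation 18): componentwise max over VC(op7)=(0, 0, 1, 0), +1 at P2, giving (0, 0, 2, 0)
op8 (invocation 15): componentwise max over VC(op3)=(0, 1, 0, 0), +1 at P1, giving (0, 2, 0, 0)
op5 (invocation 7): componentwise max over VC(op2)=(0, 0, 0, 2), +1 at P0, giving (1, 0, 0, 2)
op4 (invocation 6): componentwise max over VC(op2)=(0, 0, 0, 2), VC(op7)=(0, 0, 1, 0), +1 at P3, giving (0, 0, 1, 3)
op9 (invocation 16): componentwise max over VC(op1)=(0, 0, 0, 1), VC(op4)=(0, 0, 1, 3), +1 at P3, giving (0, 0, 1, 4)
op6 (invocation 9): componentwise max over VC(op3)=(0, 1, 0, 0), VC(op5)=(1, 0, 0, 2), +1 at P0, giving (2, 1, 0, 2)
target: VC(op9) = (0, 0, 1, 4)

(0, 0, 1, 4)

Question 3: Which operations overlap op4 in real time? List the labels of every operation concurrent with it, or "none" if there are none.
concurrent with op4 ([6,13]): every op whose interval crosses 6..13
op1 [1,2]: before
op2 [3,5]: before
op3 [4,10]: concurrent
op5 [7,8]: concurrent
op6 [9,11]: concurrent
op7 [12,14]: concurrent
op8 [15,…): after
op9 [16,17]: after
op10 [18,…): after

op3, op5, op6, op7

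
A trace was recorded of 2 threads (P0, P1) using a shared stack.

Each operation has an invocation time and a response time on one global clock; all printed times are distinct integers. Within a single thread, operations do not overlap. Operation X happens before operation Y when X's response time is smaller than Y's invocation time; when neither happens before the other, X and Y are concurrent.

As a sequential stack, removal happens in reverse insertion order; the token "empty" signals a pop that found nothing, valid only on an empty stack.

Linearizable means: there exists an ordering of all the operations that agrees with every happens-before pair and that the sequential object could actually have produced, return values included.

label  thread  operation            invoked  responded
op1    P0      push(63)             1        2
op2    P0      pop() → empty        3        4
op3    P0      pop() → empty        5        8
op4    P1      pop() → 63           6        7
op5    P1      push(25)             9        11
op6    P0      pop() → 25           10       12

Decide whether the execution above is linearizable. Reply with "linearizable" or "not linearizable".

prefix check: 1..3 passes, 1..4 fails once op2's time-4 response joins
the sole real-time-consistent order of 2 completed operations fails the stack replay
take op1, op2: step 2 already fails, because op2 pop() → empty cannot occur there

not linearizable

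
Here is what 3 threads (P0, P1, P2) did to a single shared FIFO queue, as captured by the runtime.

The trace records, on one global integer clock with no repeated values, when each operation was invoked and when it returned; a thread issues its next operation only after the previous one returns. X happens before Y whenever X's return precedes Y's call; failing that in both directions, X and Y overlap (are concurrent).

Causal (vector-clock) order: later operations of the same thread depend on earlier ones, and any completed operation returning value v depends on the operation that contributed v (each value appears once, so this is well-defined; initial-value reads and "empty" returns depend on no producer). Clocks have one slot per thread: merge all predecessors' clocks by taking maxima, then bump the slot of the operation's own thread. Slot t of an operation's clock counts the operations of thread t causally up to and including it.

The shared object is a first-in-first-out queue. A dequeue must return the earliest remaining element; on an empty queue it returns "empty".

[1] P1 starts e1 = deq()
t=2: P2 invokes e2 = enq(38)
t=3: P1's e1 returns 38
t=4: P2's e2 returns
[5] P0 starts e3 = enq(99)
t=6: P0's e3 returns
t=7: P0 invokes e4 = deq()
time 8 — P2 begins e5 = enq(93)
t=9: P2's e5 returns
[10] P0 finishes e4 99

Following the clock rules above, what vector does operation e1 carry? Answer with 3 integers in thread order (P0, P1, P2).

e2, invoked 2, has no incoming edges; only P2's bump applies → (0, 0, 1)
e3, invoked 5, has no incoming edges; only P0's bump applies → (1, 0, 0)
VC(e5, invoked at 8): max of VC(e2)=(0, 0, 1), then +1 on thread P2 → (0, 0, 2)
VC(e1, invoked at 1): max of VC(e2)=(0, 0, 1), then +1 on thread P1 → (0, 1, 1)
VC(e4, invoked at 7): max of VC(e3)=(1, 0, 0), then +1 on thread P0 → (2, 0, 0)
target: VC(e1) = (0, 1, 1)

(0, 1, 1)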